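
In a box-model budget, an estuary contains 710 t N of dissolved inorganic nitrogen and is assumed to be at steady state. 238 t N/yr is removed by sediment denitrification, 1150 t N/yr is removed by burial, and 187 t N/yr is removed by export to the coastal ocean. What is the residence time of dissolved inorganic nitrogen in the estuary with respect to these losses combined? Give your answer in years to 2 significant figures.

Total removal = 238.0 + 1150 + 187.0 = 1575.0 t N/yr.
τ = M / ΣF_out = 710 / 1575.0 = 0.4508 yr.

0.45 yr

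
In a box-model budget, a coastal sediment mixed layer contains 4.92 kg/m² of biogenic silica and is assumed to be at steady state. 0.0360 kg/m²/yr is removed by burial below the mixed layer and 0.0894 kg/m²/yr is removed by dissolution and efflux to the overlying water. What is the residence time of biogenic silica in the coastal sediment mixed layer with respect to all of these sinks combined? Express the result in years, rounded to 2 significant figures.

Total removal flux = 0.0360 + 0.0894 = 0.12540 kg/m²/yr.
τ = M / ΣF_out = 4.92 / 0.12540 = 39.23 yr.

39 yr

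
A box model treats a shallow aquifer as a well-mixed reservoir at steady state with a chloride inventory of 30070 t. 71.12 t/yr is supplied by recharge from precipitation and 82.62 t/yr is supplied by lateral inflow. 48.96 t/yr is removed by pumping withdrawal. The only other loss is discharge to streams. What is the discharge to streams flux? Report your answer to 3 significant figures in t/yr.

105 t/yr

At steady state ΣF_in = ΣF_out.
ΣF_in = 71.12 + 82.62 = 153.74 t/yr.
Discharge to streams flux = ΣF_in − (48.96) = 153.74 − 48.96 = 104.8 t/yr.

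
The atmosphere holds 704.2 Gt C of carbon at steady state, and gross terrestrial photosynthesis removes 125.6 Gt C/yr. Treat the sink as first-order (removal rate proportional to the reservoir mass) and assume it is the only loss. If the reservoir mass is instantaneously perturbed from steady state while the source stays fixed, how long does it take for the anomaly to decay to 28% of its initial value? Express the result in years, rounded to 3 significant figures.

For a linear reservoir the anomaly decays as exp(−t/τ) with τ = M/F = 704.2/125.6 = 5.607 yr.
exp(−t/τ) = 0.28 ⇒ t = −τ ln(0.28) = 5.607 × 1.273 = 7.137 yr.

7.14 yr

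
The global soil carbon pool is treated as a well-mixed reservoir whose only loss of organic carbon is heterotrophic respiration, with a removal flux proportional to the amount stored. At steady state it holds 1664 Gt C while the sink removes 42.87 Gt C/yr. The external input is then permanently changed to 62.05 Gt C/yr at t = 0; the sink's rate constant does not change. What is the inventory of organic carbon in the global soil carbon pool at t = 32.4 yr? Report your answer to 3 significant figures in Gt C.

2090 Gt C

τ = M₀/F₀ = 1664/42.87 = 38.82 yr; rate constant k = 1/τ.
New steady state M_∞ = F₁/k = F₁·τ = 62.05 × 38.82 = 2408.5 Gt C.
M(t) = M_∞ + (M₀ − M_∞)·e^(−t/τ); t/τ = 32.4/38.82 = 0.8347, so e^(−t/τ) = 0.4340.
M(t) = 2408.5 − 744.5 × 0.4340 = 2085.4 Gt C.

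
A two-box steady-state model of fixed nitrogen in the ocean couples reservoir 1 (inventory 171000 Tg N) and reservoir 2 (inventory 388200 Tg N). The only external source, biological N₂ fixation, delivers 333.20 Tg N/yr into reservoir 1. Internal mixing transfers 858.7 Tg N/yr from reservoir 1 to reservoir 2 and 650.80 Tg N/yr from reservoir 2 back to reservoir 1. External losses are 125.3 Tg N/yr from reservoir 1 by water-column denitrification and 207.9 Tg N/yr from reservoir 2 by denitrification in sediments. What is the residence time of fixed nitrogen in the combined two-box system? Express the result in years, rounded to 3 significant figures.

1680 yr

Treat the two boxes together as one reservoir: the mixing fluxes between them are internal recycling, so τ = ΣM / Σ(external losses).
M_total = 171000 + 388200 = 559200 Tg N.
ΣF_external_out = 125.3 + 207.9 = 333.20 Tg N/yr.
τ = M_total / ΣF_ext = 559200 / 333.20 = 1678 yr.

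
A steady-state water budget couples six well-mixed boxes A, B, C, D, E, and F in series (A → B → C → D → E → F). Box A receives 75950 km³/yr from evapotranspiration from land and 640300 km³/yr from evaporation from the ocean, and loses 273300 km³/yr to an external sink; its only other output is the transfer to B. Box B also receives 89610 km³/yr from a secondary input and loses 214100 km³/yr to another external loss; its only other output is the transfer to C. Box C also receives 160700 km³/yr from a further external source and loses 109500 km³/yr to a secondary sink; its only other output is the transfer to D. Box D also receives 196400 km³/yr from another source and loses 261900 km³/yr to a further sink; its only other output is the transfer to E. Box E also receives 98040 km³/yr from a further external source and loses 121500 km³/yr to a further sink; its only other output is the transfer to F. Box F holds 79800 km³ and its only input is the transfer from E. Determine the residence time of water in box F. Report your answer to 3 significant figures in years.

0.284 yr

Box A: F(A→B) = (75950 + 640300) − 273300 = 442950 km³/yr.
Box B: F(B→C) = (442950 + 89610) − 214100 = 318460 km³/yr.
Box C: F(C→D) = (318460 + 160700) − 109500 = 369660 km³/yr.
Box D: F(D→E) = (369660 + 196400) − 261900 = 304160 km³/yr.
Box E: F(E→F) = (304160 + 98040) − 121500 = 280700 km³/yr.
Box F throughput = its input = 280700 km³/yr; τ = 79800 / 280700 = 0.2843 yr.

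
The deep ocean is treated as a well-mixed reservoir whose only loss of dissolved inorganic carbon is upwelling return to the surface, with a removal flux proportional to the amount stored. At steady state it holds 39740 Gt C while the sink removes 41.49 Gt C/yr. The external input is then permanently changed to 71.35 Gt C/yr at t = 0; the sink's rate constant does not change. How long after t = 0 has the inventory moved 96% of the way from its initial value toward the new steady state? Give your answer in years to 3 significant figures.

τ = M₀/F₀ = 39740/41.49 = 957.8 yr.
The remaining gap fraction is e^(−t/τ); 96% covered ⇒ e^(−t/τ) = 0.0400.
t = −τ ln(0.0400) = 957.8 × 3.219 = 3083 yr.

3080 yr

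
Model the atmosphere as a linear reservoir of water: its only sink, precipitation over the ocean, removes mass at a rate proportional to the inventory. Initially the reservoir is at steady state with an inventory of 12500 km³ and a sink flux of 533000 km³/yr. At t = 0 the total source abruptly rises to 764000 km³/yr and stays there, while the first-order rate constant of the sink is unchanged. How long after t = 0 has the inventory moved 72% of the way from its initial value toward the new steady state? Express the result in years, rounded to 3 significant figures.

τ = M₀/F₀ = 12500/533000 = 0.02345 yr.
The remaining gap fraction is e^(−t/τ); 72% covered ⇒ e^(−t/τ) = 0.280.
t = −τ ln(0.280) = 0.02345 × 1.273 = 0.02985 yr.

0.0299 yr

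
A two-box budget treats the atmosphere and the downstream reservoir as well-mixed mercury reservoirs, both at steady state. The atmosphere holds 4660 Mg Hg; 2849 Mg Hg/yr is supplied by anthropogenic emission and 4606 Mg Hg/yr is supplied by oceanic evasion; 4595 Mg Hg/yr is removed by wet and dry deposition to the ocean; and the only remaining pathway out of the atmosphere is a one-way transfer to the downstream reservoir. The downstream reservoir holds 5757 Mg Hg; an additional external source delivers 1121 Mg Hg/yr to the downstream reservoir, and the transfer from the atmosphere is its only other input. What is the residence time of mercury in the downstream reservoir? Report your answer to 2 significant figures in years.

1.4 yr

Balance the atmosphere: ΣF_in = 2849 + 4606 = 7455.0 Mg Hg/yr.
Transfer to the downstream reservoir = ΣF_in − (4595) = 2860.0 Mg Hg/yr.
Total input to the downstream reservoir = 2860.0 + 1121 = 3981.0 Mg Hg/yr; at steady state this equals its total output.
τ = M / F = 5757 / 3981.0 = 1.446 yr.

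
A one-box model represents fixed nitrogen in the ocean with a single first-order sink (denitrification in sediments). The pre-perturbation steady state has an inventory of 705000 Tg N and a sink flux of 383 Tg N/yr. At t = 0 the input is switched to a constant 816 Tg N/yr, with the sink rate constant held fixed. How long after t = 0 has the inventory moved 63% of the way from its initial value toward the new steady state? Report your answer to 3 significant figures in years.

1830 yr

τ = M₀/F₀ = 705000/383 = 1841 yr.
The remaining gap fraction is e^(−t/τ); 63% covered ⇒ e^(−t/τ) = 0.370.
t = −τ ln(0.370) = 1841 × 0.9943 = 1830 yr.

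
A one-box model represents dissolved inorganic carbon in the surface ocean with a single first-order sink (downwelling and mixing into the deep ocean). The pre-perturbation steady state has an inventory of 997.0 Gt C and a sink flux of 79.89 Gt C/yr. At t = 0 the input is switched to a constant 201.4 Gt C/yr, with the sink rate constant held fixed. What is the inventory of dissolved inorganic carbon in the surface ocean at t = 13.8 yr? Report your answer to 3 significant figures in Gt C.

τ = M₀/F₀ = 997.0/79.89 = 12.48 yr; rate constant k = 1/τ.
New steady state M_∞ = F₁/k = F₁·τ = 201.4 × 12.48 = 2513.4 Gt C.
M(t) = M_∞ + (M₀ − M_∞)·e^(−t/τ); t/τ = 13.8/12.48 = 1.106, so e^(−t/τ) = 0.3309.
M(t) = 2513.4 − 1516 × 0.3309 = 2011.6 Gt C.

2010 Gt C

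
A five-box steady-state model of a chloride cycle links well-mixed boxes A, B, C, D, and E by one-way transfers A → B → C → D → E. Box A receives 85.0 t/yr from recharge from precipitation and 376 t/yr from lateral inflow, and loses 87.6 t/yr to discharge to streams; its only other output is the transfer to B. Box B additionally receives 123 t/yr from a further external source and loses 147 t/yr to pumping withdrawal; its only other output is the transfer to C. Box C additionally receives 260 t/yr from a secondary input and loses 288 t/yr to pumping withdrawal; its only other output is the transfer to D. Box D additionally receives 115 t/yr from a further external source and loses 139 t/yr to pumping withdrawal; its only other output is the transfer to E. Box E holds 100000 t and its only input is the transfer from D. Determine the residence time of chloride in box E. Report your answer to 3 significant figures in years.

336 yr

Box A: F(A→B) = (85.0 + 376) − 87.6 = 373.40 t/yr.
Box B: F(B→C) = (373.40 + 123) − 147 = 349.40 t/yr.
Box C: F(C→D) = (349.40 + 260) − 288 = 321.40 t/yr.
Box D: F(D→E) = (321.40 + 115) − 139 = 297.40 t/yr.
Box E throughput = its input = 297.40 t/yr; τ = 100000 / 297.40 = 336.2 yr.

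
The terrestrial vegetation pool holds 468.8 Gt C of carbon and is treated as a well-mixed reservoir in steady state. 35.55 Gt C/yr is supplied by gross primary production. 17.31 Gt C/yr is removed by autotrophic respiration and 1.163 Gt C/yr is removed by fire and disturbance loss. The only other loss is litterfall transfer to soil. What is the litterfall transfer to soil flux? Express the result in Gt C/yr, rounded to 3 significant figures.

At steady state ΣF_in = ΣF_out.
ΣF_in = 35.550 Gt C/yr.
Litterfall transfer to soil flux = ΣF_in − (17.31 + 1.163) = 35.550 − 18.47 = 17.08 Gt C/yr.

17.1 Gt C/yr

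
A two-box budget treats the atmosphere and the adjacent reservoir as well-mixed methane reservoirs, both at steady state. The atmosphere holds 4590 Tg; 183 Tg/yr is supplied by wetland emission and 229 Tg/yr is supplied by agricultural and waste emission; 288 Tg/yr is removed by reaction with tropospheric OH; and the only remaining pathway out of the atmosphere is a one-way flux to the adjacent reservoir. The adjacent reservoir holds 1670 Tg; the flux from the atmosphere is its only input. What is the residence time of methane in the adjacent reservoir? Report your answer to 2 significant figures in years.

13 yr

Balance the atmosphere: ΣF_in = 183 + 229 = 412.00 Tg/yr.
Flux to the adjacent reservoir = ΣF_in − (288) = 124.00 Tg/yr.
At steady state the output of the adjacent reservoir equals its input, 124.00 Tg/yr.
τ = M / F = 1670 / 124.00 = 13.47 yr.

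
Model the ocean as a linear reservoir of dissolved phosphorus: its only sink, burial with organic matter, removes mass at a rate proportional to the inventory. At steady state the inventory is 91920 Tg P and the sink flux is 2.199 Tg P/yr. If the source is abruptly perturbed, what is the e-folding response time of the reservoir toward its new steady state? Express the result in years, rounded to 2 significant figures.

For a linear reservoir the response time equals the residence time τ = M/F.
τ = 91920 / 2.199 = 41800 yr.

42000 yr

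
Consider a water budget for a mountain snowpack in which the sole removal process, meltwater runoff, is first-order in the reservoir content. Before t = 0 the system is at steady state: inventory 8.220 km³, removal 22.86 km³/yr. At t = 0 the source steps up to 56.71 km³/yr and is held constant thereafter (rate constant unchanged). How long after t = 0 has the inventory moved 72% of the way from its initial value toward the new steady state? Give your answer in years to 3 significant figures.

τ = M₀/F₀ = 8.220/22.86 = 0.3596 yr.
The remaining gap fraction is e^(−t/τ); 72% covered ⇒ e^(−t/τ) = 0.280.
t = −τ ln(0.280) = 0.3596 × 1.273 = 0.4577 yr.

0.458 yr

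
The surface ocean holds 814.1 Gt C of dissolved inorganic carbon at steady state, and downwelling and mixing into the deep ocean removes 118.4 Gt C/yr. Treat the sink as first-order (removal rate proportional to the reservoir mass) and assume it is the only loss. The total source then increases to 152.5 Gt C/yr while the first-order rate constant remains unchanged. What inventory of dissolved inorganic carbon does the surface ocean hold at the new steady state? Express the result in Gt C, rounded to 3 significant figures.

1050 Gt C

Rate constant k = F/M = 118.4 / 814.1 = 0.1454 yr⁻¹.
At the new steady state, source = k·M_new ⇒ M_new = 152.5 / 0.1454 = 1049 Gt C.
(Equivalently M_new = M × F_new/F_old = 814.1 × 152.5/118.4.)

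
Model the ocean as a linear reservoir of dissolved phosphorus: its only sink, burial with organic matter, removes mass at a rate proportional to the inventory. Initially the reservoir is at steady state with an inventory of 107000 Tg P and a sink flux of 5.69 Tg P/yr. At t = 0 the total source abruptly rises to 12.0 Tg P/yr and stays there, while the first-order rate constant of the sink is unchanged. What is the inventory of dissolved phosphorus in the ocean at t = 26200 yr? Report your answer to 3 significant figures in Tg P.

Residence time τ = M₀/F₀ = 18800 yr. The eventual steady state is M_∞ = M₀·(F₁/F₀) = 107000 × 12.0/5.69 = 225660 Tg P.
The anomaly ΔM(t) = M(t) − M_∞ decays as ΔM₀·e^(−t/τ) with ΔM₀ = 107000 − 225660 = −118700 Tg P.
At t = 26200 yr, e^(−t/τ) = e^(−1.393) = 0.2483, so ΔM = −29460 Tg P and M = 225660 − 29460 = 196200 Tg P.

196000 Tg P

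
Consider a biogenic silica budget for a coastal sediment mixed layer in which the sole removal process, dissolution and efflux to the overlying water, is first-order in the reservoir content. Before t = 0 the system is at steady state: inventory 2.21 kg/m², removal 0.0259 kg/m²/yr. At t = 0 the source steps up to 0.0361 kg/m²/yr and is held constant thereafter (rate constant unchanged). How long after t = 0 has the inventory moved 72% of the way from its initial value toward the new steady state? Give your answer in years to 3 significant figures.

τ = M₀/F₀ = 2.21/0.0259 = 85.33 yr.
The remaining gap fraction is e^(−t/τ); 72% covered ⇒ e^(−t/τ) = 0.280.
t = −τ ln(0.280) = 85.33 × 1.273 = 108.6 yr.

109 yr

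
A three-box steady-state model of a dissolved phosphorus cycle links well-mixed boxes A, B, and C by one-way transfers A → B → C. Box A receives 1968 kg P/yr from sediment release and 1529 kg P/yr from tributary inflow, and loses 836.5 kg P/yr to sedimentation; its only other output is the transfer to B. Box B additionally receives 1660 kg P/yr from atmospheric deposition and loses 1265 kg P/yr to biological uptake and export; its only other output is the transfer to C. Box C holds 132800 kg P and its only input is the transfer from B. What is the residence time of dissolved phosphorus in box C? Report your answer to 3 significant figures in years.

43.5 yr

Box A: F(A→B) = (1968 + 1529) − 836.5 = 2660.5 kg P/yr.
Box B: F(B→C) = (2660.5 + 1660) − 1265 = 3055.5 kg P/yr.
Box C throughput = its input = 3055.5 kg P/yr; τ = 132800 / 3055.5 = 43.46 yr.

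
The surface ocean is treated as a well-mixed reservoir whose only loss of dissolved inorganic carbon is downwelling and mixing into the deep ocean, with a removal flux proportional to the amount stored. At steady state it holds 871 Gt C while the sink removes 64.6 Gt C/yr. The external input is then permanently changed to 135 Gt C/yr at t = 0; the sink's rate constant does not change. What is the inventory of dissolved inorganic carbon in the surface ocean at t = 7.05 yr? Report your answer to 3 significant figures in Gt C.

τ = M₀/F₀ = 871/64.6 = 13.48 yr; rate constant k = 1/τ.
New steady state M_∞ = F₁/k = F₁·τ = 135 × 13.48 = 1820.2 Gt C.
M(t) = M_∞ + (M₀ − M_∞)·e^(−t/τ); t/τ = 7.05/13.48 = 0.5229, so e^(−t/τ) = 0.5928.
M(t) = 1820.2 − 949.2 × 0.5928 = 1257.5 Gt C.

1260 Gt C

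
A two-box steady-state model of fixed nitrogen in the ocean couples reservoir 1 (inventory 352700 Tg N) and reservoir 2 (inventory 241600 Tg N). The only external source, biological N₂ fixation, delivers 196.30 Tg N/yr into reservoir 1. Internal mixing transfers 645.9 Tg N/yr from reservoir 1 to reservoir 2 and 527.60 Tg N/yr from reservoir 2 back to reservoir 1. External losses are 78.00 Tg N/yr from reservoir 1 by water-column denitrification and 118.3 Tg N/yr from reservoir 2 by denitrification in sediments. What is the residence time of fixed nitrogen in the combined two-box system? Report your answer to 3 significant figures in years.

Residence time in the combined system uses the total inventory and the total *external* removal — internal exchanges between the two boxes cancel.
M_total = 352700 + 241600 = 594300 Tg N.
ΣF_external_out = 78.00 + 118.3 = 196.30 Tg N/yr.
τ = M_total / ΣF_ext = 594300 / 196.30 = 3028 yr.

3030 yr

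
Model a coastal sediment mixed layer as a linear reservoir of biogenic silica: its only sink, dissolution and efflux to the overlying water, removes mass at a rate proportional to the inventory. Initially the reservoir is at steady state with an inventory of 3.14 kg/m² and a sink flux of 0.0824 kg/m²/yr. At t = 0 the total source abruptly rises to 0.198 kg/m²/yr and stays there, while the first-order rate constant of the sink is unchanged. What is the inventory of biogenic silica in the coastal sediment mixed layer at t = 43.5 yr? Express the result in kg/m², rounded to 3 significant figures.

6.14 kg/m²

The sink rate constant is k = F₀/M₀ = 0.0824/3.14 = 0.02624 yr⁻¹.
Solving dM/dt = F₁ − kM with M(0) = M₀ gives M(t) = F₁/k + (M₀ − F₁/k)·e^(−kt).
F₁/k = 0.198/0.02624 = 7.5451 kg/m²; kt = 0.02624 × 43.5 = 1.142, e^(−kt) = 0.3193.
M(43.5) = 7.5451 + (3.14 − 7.5451) × 0.3193 = 7.5451 − 1.407 = 6.1384 kg/m².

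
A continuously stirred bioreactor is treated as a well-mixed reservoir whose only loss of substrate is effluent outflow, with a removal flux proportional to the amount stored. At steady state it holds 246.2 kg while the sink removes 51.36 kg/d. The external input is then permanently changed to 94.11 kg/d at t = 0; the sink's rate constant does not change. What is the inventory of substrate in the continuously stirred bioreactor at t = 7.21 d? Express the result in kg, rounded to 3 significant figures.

The sink rate constant is k = F₀/M₀ = 51.36/246.2 = 0.2086 d⁻¹.
Solving dM/dt = F₁ − kM with M(0) = M₀ gives M(t) = F₁/k + (M₀ − F₁/k)·e^(−kt).
F₁/k = 94.11/0.2086 = 451.13 kg; kt = 0.2086 × 7.21 = 1.504, e^(−kt) = 0.2222.
M(7.21) = 451.13 + (246.2 − 451.13) × 0.2222 = 451.13 − 45.54 = 405.59 kg.

406 kg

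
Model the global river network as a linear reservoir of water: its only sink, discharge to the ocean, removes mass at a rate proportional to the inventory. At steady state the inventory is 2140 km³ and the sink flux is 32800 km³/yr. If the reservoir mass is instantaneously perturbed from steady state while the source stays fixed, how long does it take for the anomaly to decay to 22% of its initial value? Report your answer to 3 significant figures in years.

For a linear reservoir the anomaly decays as exp(−t/τ) with τ = M/F = 2140/32800 = 0.06524 yr.
exp(−t/τ) = 0.22 ⇒ t = −τ ln(0.22) = 0.06524 × 1.514 = 0.09879 yr.

0.0988 yr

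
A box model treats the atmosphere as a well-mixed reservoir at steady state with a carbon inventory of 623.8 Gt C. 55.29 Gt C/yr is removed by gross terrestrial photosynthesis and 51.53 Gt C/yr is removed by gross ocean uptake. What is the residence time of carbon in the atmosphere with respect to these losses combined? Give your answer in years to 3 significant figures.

5.84 yr

Total removal = 55.29 + 51.53 = 106.82 Gt C/yr.
τ = M / ΣF_out = 623.8 / 106.82 = 5.840 yr.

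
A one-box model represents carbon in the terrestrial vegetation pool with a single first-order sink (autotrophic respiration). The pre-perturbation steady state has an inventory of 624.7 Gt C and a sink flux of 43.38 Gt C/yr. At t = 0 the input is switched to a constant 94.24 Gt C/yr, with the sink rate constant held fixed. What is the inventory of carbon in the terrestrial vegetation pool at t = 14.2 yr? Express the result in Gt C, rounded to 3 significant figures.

1080 Gt C

Residence time τ = M₀/F₀ = 14.40 yr. The eventual steady state is M_∞ = M₀·(F₁/F₀) = 624.7 × 94.24/43.38 = 1357.1 Gt C.
The anomaly ΔM(t) = M(t) − M_∞ decays as ΔM₀·e^(−t/τ) with ΔM₀ = 624.7 − 1357.1 = −732.4 Gt C.
At t = 14.2 yr, e^(−t/τ) = e^(−0.9861) = 0.3730, so ΔM = −273.2 Gt C and M = 1357.1 − 273.2 = 1083.9 Gt C.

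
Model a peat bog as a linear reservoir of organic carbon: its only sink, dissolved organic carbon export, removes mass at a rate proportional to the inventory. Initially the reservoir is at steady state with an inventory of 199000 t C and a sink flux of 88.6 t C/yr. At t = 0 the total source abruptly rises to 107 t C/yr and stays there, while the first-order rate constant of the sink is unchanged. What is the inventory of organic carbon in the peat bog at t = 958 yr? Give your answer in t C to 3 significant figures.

The sink rate constant is k = F₀/M₀ = 88.6/199000 = 0.0004452 yr⁻¹.
Solving dM/dt = F₁ − kM with M(0) = M₀ gives M(t) = F₁/k + (M₀ − F₁/k)·e^(−kt).
F₁/k = 107/0.0004452 = 240330 t C; kt = 0.0004452 × 958 = 0.4265, e^(−kt) = 0.6528.
M(958) = 240330 + (199000 − 240330) × 0.6528 = 240330 − 26980 = 213350 t C.

213000 t C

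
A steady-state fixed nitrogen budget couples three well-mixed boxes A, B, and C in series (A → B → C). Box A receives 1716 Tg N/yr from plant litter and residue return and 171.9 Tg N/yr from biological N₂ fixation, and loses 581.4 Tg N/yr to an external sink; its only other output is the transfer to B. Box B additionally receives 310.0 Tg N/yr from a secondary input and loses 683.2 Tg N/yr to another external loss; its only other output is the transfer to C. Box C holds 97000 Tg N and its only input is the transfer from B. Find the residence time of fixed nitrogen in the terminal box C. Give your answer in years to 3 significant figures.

Box A: F(A→B) = (1716 + 171.9) − 581.4 = 1306.5 Tg N/yr.
Box B: F(B→C) = (1306.5 + 310.0) − 683.2 = 933.30 Tg N/yr.
Box C throughput = its input = 933.30 Tg N/yr; τ = 97000 / 933.30 = 103.9 yr.

104 yr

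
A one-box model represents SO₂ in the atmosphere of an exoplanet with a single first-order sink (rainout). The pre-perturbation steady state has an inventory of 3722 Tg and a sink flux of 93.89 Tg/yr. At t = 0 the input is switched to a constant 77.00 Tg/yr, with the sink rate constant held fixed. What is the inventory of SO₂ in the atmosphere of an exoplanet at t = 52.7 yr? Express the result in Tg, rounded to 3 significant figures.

3230 Tg

τ = M₀/F₀ = 3722/93.89 = 39.64 yr; rate constant k = 1/τ.
New steady state M_∞ = F₁/k = F₁·τ = 77.00 × 39.64 = 3052.4 Tg.
M(t) = M_∞ + (M₀ − M_∞)·e^(−t/τ); t/τ = 52.7/39.64 = 1.329, so e^(−t/τ) = 0.2646.
M(t) = 3052.4 + 669.6 × 0.2646 = 3229.6 Tg.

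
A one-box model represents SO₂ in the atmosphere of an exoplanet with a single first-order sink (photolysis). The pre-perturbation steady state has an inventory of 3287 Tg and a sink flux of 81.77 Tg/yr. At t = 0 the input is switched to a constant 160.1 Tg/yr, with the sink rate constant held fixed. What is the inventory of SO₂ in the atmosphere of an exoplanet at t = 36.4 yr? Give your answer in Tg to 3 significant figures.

Residence time τ = M₀/F₀ = 40.20 yr. The eventual steady state is M_∞ = M₀·(F₁/F₀) = 3287 × 160.1/81.77 = 6435.7 Tg.
The anomaly ΔM(t) = M(t) − M_∞ decays as ΔM₀·e^(−t/τ) with ΔM₀ = 3287 − 6435.7 = −3149 Tg.
At t = 36.4 yr, e^(−t/τ) = e^(−0.9055) = 0.4043, so ΔM = −1273 Tg and M = 6435.7 − 1273 = 5162.6 Tg.

5160 Tg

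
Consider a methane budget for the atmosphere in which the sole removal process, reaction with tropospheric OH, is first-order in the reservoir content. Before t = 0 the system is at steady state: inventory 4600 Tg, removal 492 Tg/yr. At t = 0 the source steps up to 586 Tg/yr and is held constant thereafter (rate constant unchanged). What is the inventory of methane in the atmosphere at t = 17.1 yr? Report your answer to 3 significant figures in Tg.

5340 Tg

Residence time τ = M₀/F₀ = 9.350 yr. The eventual steady state is M_∞ = M₀·(F₁/F₀) = 4600 × 586/492 = 5478.9 Tg.
The anomaly ΔM(t) = M(t) − M_∞ decays as ΔM₀·e^(−t/τ) with ΔM₀ = 4600 − 5478.9 = −878.9 Tg.
At t = 17.1 yr, e^(−t/τ) = e^(−1.829) = 0.1606, so ΔM = −141.1 Tg and M = 5478.9 − 141.1 = 5337.7 Tg.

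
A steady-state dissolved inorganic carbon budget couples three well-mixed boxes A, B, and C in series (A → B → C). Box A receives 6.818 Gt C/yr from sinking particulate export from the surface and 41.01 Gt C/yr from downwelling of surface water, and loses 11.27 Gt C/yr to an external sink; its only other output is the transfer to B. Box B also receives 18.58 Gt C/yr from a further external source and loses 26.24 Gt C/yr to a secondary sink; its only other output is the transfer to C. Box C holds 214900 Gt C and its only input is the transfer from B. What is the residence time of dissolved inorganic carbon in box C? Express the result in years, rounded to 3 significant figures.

7440 yr

Box A: F(A→B) = (6.818 + 41.01) − 11.27 = 36.558 Gt C/yr.
Box B: F(B→C) = (36.558 + 18.58) − 26.24 = 28.898 Gt C/yr.
Box C throughput = its input = 28.898 Gt C/yr; τ = 214900 / 28.898 = 7437 yr.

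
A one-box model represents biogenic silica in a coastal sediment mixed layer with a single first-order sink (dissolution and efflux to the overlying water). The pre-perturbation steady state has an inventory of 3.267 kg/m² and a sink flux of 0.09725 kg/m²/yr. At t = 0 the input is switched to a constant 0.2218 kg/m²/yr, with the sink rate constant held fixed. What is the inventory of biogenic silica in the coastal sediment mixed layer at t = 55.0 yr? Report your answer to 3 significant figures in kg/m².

Residence time τ = M₀/F₀ = 33.59 yr. The eventual steady state is M_∞ = M₀·(F₁/F₀) = 3.267 × 0.2218/0.09725 = 7.4511 kg/m².
The anomaly ΔM(t) = M(t) − M_∞ decays as ΔM₀·e^(−t/τ) with ΔM₀ = 3.267 − 7.4511 = −4.184 kg/m².
At t = 55.0 yr, e^(−t/τ) = e^(−1.637) = 0.1945, so ΔM = −0.8139 kg/m² and M = 7.4511 − 0.8139 = 6.6372 kg/m².

6.64 kg/m²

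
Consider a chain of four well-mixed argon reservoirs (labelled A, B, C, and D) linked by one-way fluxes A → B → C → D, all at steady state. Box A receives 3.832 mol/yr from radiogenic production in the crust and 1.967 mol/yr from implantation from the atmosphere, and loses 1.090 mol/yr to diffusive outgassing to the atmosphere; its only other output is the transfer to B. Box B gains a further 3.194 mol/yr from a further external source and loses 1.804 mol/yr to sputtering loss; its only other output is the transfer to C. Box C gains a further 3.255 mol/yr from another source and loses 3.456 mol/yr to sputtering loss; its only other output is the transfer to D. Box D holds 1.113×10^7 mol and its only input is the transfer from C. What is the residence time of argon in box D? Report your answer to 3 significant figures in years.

Box A: F(A→B) = (3.832 + 1.967) − 1.090 = 4.7090 mol/yr.
Box B: F(B→C) = (4.7090 + 3.194) − 1.804 = 6.0990 mol/yr.
Box C: F(C→D) = (6.0990 + 3.255) − 3.456 = 5.8980 mol/yr.
Box D throughput = its input = 5.8980 mol/yr; τ = 1.113×10^7 / 5.8980 = 1.887×10^6 yr.

1.89×10^6 yr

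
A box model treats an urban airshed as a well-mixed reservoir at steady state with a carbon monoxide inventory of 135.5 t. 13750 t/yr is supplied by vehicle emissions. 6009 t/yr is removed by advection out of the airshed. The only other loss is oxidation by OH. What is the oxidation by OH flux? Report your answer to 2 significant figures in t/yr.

7700 t/yr

At steady state ΣF_in = ΣF_out.
ΣF_in = 13750 t/yr.
Oxidation by OH flux = ΣF_in − (6009) = 13750 − 6009 = 7741 t/yr.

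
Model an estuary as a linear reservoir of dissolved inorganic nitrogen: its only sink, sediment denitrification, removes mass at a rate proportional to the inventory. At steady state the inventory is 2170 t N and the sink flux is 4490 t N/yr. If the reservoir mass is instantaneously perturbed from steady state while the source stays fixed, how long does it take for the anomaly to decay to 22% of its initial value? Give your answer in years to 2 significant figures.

0.73 yr

For a linear reservoir the anomaly decays as exp(−t/τ) with τ = M/F = 2170/4490 = 0.4833 yr.
exp(−t/τ) = 0.22 ⇒ t = −τ ln(0.22) = 0.4833 × 1.514 = 0.7318 yr.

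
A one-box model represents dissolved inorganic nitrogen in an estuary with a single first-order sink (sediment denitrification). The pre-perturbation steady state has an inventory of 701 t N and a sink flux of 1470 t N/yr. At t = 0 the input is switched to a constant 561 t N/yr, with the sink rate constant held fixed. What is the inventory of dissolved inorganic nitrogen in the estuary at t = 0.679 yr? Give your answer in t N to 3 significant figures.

Residence time τ = M₀/F₀ = 0.4769 yr. The eventual steady state is M_∞ = M₀·(F₁/F₀) = 701 × 561/1470 = 267.52 t N.
The anomaly ΔM(t) = M(t) − M_∞ decays as ΔM₀·e^(−t/τ) with ΔM₀ = 701 − 267.52 = 433.5 t N.
At t = 0.679 yr, e^(−t/τ) = e^(−1.424) = 0.2408, so ΔM = 104.4 t N and M = 267.52 + 104.4 = 371.90 t N.

372 t N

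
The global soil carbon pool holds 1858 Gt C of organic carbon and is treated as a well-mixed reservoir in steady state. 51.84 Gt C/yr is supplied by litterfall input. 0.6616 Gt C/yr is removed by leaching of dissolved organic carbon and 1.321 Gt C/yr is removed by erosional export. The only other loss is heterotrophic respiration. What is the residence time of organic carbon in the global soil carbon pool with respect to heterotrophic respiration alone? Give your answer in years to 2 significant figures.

At steady state ΣF_in = ΣF_out.
ΣF_in = 51.840 Gt C/yr.
Heterotrophic respiration flux = ΣF_in − (0.6616 + 1.321) = 51.840 − 1.983 = 49.86 Gt C/yr.
τ = M / F = 1858 / 49.86 = 37.27 yr.

37 yr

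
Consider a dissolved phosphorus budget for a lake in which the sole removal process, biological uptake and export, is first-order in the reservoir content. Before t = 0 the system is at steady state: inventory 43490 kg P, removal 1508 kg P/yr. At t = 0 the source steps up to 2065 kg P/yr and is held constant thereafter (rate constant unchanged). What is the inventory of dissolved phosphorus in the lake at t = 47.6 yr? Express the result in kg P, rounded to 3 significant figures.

56500 kg P

τ = M₀/F₀ = 43490/1508 = 28.84 yr; rate constant k = 1/τ.
New steady state M_∞ = F₁/k = F₁·τ = 2065 × 28.84 = 59554 kg P.
M(t) = M_∞ + (M₀ − M_∞)·e^(−t/τ); t/τ = 47.6/28.84 = 1.651, so e^(−t/τ) = 0.1920.
M(t) = 59554 − 16060 × 0.1920 = 56470 kg P.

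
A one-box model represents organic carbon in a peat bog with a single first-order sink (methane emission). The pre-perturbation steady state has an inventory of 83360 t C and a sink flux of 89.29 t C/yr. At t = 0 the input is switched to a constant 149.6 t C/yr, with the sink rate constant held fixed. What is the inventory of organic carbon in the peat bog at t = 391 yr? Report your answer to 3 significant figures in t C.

τ = M₀/F₀ = 83360/89.29 = 933.6 yr; rate constant k = 1/τ.
New steady state M_∞ = F₁/k = F₁·τ = 149.6 × 933.6 = 139660 t C.
M(t) = M_∞ + (M₀ − M_∞)·e^(−t/τ); t/τ = 391/933.6 = 0.4188, so e^(−t/τ) = 0.6578.
M(t) = 139660 − 56300 × 0.6578 = 102630 t C.

103000 t C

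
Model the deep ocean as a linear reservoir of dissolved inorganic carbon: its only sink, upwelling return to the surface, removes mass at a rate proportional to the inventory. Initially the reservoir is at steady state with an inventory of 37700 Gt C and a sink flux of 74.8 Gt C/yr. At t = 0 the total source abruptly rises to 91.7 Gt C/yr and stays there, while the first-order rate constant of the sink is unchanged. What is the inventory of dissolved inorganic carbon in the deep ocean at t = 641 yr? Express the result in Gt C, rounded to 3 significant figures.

The sink rate constant is k = F₀/M₀ = 74.8/37700 = 0.001984 yr⁻¹.
Solving dM/dt = F₁ − kM with M(0) = M₀ gives M(t) = F₁/k + (M₀ − F₁/k)·e^(−kt).
F₁/k = 91.7/0.001984 = 46218 Gt C; kt = 0.001984 × 641 = 1.272, e^(−kt) = 0.2803.
M(641) = 46218 + (37700 − 46218) × 0.2803 = 46218 − 2388 = 43830 Gt C.

43800 Gt C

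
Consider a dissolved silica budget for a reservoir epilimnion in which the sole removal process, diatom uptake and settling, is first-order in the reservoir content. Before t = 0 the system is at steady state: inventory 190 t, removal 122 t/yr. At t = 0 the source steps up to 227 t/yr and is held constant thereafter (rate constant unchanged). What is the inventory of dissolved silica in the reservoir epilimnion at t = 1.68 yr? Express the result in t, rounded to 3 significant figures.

298 t

The sink rate constant is k = F₀/M₀ = 122/190 = 0.6421 yr⁻¹.
Solving dM/dt = F₁ − kM with M(0) = M₀ gives M(t) = F₁/k + (M₀ − F₁/k)·e^(−kt).
F₁/k = 227/0.6421 = 353.52 t; kt = 0.6421 × 1.68 = 1.079, e^(−kt) = 0.3400.
M(1.68) = 353.52 + (190 − 353.52) × 0.3400 = 353.52 − 55.60 = 297.92 t.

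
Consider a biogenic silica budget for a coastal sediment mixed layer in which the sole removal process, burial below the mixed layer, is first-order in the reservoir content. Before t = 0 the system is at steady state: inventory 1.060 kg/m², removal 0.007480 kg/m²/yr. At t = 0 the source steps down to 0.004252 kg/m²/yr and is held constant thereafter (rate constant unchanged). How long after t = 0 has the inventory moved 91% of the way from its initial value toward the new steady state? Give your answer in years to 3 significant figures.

τ = M₀/F₀ = 1.060/0.007480 = 141.7 yr.
The remaining gap fraction is e^(−t/τ); 91% covered ⇒ e^(−t/τ) = 0.0900.
t = −τ ln(0.0900) = 141.7 × 2.408 = 341.2 yr.

341 yr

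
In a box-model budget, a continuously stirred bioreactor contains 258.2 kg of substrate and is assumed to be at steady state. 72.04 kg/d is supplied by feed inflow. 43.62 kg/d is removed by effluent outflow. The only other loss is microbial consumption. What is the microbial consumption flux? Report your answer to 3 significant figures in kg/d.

28.4 kg/d

At steady state ΣF_in = ΣF_out.
ΣF_in = 72.040 kg/d.
Microbial consumption flux = ΣF_in − (43.62) = 72.040 − 43.62 = 28.42 kg/d.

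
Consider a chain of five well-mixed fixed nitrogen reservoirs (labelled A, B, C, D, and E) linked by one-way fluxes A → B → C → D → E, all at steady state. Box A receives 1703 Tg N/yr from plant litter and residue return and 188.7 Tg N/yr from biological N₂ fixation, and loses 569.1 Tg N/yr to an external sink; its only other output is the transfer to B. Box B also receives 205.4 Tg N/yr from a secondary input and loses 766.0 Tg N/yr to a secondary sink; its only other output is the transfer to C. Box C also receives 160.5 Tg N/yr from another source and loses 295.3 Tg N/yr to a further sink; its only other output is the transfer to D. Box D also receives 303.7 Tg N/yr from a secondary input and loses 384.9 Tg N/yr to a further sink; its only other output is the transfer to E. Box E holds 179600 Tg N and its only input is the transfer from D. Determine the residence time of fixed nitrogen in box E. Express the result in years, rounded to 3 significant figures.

Box A: F(A→B) = (1703 + 188.7) − 569.1 = 1322.6 Tg N/yr.
Box B: F(B→C) = (1322.6 + 205.4) − 766.0 = 762.00 Tg N/yr.
Box C: F(C→D) = (762.00 + 160.5) − 295.3 = 627.20 Tg N/yr.
Box D: F(D→E) = (627.20 + 303.7) − 384.9 = 546.00 Tg N/yr.
Box E throughput = its input = 546.00 Tg N/yr; τ = 179600 / 546.00 = 328.9 yr.

329 yr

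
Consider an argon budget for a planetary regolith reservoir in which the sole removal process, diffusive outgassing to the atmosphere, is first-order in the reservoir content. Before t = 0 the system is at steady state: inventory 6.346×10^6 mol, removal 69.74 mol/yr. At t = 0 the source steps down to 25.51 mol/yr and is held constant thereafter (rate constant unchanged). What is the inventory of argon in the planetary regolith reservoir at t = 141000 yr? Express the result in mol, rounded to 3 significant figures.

The sink rate constant is k = F₀/M₀ = 69.74/6.346×10^6 = 1.099×10^-5 yr⁻¹.
Solving dM/dt = F₁ − kM with M(0) = M₀ gives M(t) = F₁/k + (M₀ − F₁/k)·e^(−kt).
F₁/k = 25.51/1.099×10^-5 = 2.3213×10^6 mol; kt = 1.099×10^-5 × 141000 = 1.550, e^(−kt) = 0.2123.
M(141000) = 2.3213×10^6 + (6.346×10^6 − 2.3213×10^6) × 0.2123 = 2.3213×10^6 + 854600 = 3.1759×10^6 mol.

3.18×10^6 mol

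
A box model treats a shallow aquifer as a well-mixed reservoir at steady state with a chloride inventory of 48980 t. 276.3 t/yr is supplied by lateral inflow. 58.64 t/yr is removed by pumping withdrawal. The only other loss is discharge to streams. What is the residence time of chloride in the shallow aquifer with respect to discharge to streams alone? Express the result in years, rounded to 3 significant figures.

225 yr

At steady state ΣF_in = ΣF_out.
ΣF_in = 276.30 t/yr.
Discharge to streams flux = ΣF_in − (58.64) = 276.30 − 58.64 = 217.7 t/yr.
τ = M / F = 48980 / 217.7 = 225.0 yr.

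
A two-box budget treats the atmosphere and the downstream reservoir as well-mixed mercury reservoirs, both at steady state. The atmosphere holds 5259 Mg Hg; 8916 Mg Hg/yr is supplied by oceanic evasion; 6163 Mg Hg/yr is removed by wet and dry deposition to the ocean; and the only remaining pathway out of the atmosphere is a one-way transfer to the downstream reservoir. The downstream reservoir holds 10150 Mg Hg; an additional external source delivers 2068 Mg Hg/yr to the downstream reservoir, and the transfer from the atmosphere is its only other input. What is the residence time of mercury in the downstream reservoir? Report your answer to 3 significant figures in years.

Balance the atmosphere: ΣF_in = 8916.0 Mg Hg/yr.
Transfer to the downstream reservoir = ΣF_in − (6163) = 2753.0 Mg Hg/yr.
Total input to the downstream reservoir = 2753.0 + 2068 = 4821.0 Mg Hg/yr; at steady state this equals its total output.
τ = M / F = 10150 / 4821.0 = 2.105 yr.

2.11 yr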